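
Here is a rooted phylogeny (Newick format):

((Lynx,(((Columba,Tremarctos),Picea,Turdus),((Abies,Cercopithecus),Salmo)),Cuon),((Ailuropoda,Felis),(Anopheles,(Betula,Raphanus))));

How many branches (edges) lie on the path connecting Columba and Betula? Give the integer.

The MRCA of Columba and Betula is the root of the tree.
From Columba up to that node: 5 branches. From Betula up to the same node: 4 branches. Total: 5 + 4 = 9.

9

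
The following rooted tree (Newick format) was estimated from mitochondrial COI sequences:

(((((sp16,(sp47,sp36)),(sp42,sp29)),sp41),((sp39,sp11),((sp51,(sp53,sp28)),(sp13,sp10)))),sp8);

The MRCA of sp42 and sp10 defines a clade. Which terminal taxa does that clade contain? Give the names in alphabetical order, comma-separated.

Tracing sp42: it sits inside (sp42,sp29).
Tracing sp10: it sits inside (sp13,sp10).
The smallest clade enclosing both is ((((sp16,(sp47,sp36)),(sp42,sp29)),sp41),((sp39,sp11),((sp51,(sp53,sp28)),(sp13,sp10)))); the answer is its 13 terminal taxa in alphabetical order.

sp10, sp11, sp13, sp16, sp28, sp29, sp36, sp39, sp41, sp42, sp47, sp51, sp53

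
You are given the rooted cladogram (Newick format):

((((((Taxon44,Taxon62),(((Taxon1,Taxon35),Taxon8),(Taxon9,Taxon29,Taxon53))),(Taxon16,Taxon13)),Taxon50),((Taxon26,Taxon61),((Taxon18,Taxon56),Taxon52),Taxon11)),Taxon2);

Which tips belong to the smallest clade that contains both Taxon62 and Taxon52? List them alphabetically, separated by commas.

Tracing Taxon62: it sits inside (Taxon44,Taxon62).
Tracing Taxon52: it sits inside ((Taxon18,Taxon56),Taxon52).
The smallest clade enclosing both is (((((Taxon44,Taxon62),(((Taxon1,Taxon35),Taxon8),(Taxon9,Taxon29,Taxon53))),(Taxon16,Taxon13)),Taxon50),((Taxon26,Taxon61),((Taxon18,Taxon56),Taxon52),Taxon11)); the answer is its 17 terminal taxa in alphabetical order.

Taxon1, Taxon11, Taxon13, Taxon16, Taxon18, Taxon26, Taxon29, Taxon35, Taxon44, Taxon50, Taxon52, Taxon53, Taxon56, Taxon61, Taxon62, Taxon8, Taxon9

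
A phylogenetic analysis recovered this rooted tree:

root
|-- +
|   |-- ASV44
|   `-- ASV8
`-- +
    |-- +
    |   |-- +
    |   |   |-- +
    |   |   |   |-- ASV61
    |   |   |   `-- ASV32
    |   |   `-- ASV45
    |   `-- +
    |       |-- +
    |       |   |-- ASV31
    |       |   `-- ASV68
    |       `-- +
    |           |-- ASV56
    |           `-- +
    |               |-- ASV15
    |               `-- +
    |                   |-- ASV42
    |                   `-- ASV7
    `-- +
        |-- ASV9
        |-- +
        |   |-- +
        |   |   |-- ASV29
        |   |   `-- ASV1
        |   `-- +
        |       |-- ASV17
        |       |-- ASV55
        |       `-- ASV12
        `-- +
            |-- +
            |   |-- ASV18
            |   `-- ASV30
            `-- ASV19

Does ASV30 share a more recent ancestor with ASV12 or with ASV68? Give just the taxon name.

The MRCA of ASV30 and ASV12 subtends (ASV9,((ASV29,ASV1),(ASV17,ASV55,ASV12)),((ASV18,ASV30),ASV19)) (9 taxa).
The MRCA of ASV30 and ASV68 subtends ((((ASV61,ASV32),ASV45),((ASV31,ASV68),(ASV56,(ASV15,(ASV42,ASV7))))),(ASV9,((ASV29,ASV1),(ASV17,ASV55,ASV12)),((ASV18,ASV30),ASV19))) (18 taxa).
The first is nested inside the second, so ASV30 shares a more recent common ancestor with ASV12.

ASV12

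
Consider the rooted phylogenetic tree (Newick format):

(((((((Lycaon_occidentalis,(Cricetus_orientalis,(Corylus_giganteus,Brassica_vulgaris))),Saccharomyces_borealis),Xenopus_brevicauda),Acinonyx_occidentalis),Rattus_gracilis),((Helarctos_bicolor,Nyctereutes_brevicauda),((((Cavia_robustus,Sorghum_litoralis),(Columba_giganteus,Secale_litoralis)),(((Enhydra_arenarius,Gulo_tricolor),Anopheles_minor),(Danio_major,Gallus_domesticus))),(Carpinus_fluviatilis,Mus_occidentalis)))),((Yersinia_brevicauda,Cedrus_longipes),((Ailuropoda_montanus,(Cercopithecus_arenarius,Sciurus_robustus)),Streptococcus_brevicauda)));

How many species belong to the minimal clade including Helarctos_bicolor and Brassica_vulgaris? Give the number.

The MRCA of Helarctos_bicolor and Brassica_vulgaris is the node subtending ((((((Lycaon_occidentalis,(Cricetus_orientalis,(Corylus_giganteus,Brassica_vulgaris))),Saccharomyces_borealis),Xenopus_brevicauda),Acinonyx_occidentalis),Rattus_gracilis),((Helarctos_bicolor,Nyctereutes_brevicauda),((((Cavia_robustus,Sorghum_litoralis),(Columba_giganteus,Secale_litoralis)),(((Enhydra_arenarius,Gulo_tricolor),Anopheles_minor),(Danio_major,Gallus_domesticus))),(Carpinus_fluviatilis,Mus_occidentalis)))).
That clade contains 21 terminal taxa: Acinonyx_occidentalis, Anopheles_minor, Brassica_vulgaris, Carpinus_fluviatilis, Cavia_robustus, Columba_giganteus, Corylus_giganteus, Cricetus_orientalis, Danio_major, Enhydra_arenarius, Gallus_domesticus, Gulo_tricolor, Helarctos_bicolor, Lycaon_occidentalis, Mus_occidentalis, Nyctereutes_brevicauda, Rattus_gracilis, Saccharomyces_borealis, Secale_litoralis, Sorghum_litoralis, Xenopus_brevicauda.

21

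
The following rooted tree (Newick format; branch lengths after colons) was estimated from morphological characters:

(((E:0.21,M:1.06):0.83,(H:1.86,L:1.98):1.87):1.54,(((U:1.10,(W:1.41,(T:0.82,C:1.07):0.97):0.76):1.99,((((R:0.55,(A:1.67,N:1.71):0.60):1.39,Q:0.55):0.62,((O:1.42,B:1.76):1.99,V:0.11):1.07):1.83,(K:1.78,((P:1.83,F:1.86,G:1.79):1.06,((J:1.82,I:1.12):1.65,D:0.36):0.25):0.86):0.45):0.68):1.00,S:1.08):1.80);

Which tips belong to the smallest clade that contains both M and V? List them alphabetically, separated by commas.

A, B, C, D, E, F, G, H, I, J, K, L, M, N, O, P, Q, R, S, T, U, V, W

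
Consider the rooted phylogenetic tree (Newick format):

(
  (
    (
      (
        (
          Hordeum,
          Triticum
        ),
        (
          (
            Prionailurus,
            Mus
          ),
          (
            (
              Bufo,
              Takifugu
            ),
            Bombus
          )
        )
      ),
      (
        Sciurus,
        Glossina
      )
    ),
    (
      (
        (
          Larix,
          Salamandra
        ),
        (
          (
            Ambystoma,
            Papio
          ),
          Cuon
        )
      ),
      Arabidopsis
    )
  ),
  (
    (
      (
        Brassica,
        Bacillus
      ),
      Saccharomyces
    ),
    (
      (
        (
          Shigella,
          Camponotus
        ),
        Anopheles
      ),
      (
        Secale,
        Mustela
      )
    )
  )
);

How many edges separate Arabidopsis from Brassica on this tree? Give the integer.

The MRCA of Arabidopsis and Brassica is the root of the tree.
From Arabidopsis up to that node: 3 branches. From Brassica up to the same node: 4 branches. Total: 3 + 4 = 7.

7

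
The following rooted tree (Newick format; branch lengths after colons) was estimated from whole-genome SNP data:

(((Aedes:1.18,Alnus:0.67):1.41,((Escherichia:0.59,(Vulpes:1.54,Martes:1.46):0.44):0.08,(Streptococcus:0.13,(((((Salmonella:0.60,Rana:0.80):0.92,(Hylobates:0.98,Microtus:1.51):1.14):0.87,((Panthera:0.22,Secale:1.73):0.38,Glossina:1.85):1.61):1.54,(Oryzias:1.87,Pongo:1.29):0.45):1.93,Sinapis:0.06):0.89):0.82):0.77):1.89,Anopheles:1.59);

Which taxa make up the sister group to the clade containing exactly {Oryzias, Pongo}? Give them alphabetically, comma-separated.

Glossina, Hylobates, Microtus, Panthera, Rana, Salmonella, Secale

The clade containing exactly {Oryzias, Pongo} attaches to the tree at the node subtending ((((Salmonella,Rana),(Hylobates,Microtus)),((Panthera,Secale),Glossina)),(Oryzias,Pongo)).
The other lineage descending from that same node — the sister group — is (((Salmonella,Rana),(Hylobates,Microtus)),((Panthera,Secale),Glossina)); its 7 tips in alphabetical order are the answer.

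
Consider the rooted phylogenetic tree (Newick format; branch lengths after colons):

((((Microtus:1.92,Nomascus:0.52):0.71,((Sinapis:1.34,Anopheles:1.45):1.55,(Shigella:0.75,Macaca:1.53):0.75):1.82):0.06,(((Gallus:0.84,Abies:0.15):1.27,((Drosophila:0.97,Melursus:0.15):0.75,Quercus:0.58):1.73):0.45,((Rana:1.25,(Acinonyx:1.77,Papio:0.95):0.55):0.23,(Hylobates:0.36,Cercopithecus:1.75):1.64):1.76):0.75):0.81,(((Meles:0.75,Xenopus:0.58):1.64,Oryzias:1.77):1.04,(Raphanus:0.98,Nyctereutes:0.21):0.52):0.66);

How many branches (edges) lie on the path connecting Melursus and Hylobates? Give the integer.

7

The MRCA of Melursus and Hylobates is the node subtending (((Gallus,Abies),((Drosophila,Melursus),Quercus)),((Rana,(Acinonyx,Papio)),(Hylobates,Cercopithecus))).
From Melursus up to that node: 4 branches. From Hylobates up to the same node: 3 branches. Total: 4 + 3 = 7.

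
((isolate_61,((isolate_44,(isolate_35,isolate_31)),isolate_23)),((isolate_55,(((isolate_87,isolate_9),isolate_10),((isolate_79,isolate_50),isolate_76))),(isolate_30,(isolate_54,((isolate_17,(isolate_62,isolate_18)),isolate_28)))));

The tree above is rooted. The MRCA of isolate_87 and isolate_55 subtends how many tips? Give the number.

7

The MRCA of isolate_87 and isolate_55 is the node subtending (isolate_55,(((isolate_87,isolate_9),isolate_10),((isolate_79,isolate_50),isolate_76))).
That clade contains 7 terminal taxa: isolate_10, isolate_50, isolate_55, isolate_76, isolate_79, isolate_87, isolate_9.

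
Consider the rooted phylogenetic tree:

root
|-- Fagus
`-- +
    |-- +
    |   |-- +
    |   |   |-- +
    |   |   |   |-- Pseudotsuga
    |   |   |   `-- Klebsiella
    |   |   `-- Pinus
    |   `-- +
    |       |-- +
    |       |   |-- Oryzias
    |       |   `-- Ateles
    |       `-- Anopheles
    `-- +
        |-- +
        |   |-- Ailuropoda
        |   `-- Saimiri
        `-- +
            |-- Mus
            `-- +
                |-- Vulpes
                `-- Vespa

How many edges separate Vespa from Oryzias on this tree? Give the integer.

The MRCA of Vespa and Oryzias is the node subtending ((((Pseudotsuga,Klebsiella),Pinus),((Oryzias,Ateles),Anopheles)),((Ailuropoda,Saimiri),(Mus,(Vulpes,Vespa)))).
From Vespa up to that node: 4 branches. From Oryzias up to the same node: 4 branches. Total: 4 + 4 = 8.

8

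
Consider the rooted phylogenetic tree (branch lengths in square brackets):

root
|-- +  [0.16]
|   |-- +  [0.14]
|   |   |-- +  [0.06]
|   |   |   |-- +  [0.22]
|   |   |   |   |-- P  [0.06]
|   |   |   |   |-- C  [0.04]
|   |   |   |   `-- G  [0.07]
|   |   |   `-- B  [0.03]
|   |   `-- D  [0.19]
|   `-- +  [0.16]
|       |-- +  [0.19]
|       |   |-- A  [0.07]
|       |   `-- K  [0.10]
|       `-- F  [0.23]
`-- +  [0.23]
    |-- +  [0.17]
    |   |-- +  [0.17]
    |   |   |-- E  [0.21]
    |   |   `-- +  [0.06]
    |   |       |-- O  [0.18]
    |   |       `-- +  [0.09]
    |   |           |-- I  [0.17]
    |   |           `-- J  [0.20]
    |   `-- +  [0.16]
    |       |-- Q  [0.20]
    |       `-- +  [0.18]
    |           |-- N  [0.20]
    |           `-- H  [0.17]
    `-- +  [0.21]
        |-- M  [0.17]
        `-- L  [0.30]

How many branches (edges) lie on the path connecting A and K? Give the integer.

2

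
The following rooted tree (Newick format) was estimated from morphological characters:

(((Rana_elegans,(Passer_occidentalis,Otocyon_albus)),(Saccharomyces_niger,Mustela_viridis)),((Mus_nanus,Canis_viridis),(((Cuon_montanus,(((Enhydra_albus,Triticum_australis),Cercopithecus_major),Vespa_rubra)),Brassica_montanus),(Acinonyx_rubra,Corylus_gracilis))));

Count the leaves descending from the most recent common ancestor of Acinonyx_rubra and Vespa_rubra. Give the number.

The MRCA of Acinonyx_rubra and Vespa_rubra is the node subtending (((Cuon_montanus,(((Enhydra_albus,Triticum_australis),Cercopithecus_major),Vespa_rubra)),Brassica_montanus),(Acinonyx_rubra,Corylus_gracilis)).
That clade contains 8 terminal taxa: Acinonyx_rubra, Brassica_montanus, Cercopithecus_major, Corylus_gracilis, Cuon_montanus, Enhydra_albus, Triticum_australis, Vespa_rubra.

8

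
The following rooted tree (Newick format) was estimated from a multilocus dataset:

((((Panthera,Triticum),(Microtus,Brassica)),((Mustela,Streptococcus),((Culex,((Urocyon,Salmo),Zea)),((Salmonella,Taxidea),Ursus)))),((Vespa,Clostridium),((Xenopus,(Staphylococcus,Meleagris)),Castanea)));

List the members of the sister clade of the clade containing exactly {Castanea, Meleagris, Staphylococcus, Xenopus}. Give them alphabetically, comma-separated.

Clostridium, Vespa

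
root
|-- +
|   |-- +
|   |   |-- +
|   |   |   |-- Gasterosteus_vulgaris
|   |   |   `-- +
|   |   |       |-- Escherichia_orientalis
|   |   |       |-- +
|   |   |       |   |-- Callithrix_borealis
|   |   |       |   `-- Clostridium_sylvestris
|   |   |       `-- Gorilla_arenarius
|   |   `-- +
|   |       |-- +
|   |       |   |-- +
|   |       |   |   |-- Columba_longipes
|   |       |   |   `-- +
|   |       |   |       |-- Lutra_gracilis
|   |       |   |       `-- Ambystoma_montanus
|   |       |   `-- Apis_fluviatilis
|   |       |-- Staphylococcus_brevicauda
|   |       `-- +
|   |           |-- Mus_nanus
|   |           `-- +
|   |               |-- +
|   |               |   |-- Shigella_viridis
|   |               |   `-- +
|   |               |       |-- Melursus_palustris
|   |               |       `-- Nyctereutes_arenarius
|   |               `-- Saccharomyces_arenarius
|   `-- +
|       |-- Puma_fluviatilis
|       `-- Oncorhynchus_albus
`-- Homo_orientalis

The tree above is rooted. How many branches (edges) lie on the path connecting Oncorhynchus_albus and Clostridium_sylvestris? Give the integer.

The MRCA of Oncorhynchus_albus and Clostridium_sylvestris is the node subtending (((Gasterosteus_vulgaris,(Escherichia_orientalis,(Callithrix_borealis,Clostridium_sylvestris),Gorilla_arenarius)),(((Columba_longipes,(Lutra_gracilis,Ambystoma_montanus)),Apis_fluviatilis),Staphylococcus_brevicauda,(Mus_nanus,((Shigella_viridis,(Melursus_palustris,Nyctereutes_arenarius)),Saccharomyces_arenarius)))),(Puma_fluviatilis,Oncorhynchus_albus)).
From Oncorhynchus_albus up to that node: 2 branches. From Clostridium_sylvestris up to the same node: 5 branches. Total: 2 + 5 = 7.

7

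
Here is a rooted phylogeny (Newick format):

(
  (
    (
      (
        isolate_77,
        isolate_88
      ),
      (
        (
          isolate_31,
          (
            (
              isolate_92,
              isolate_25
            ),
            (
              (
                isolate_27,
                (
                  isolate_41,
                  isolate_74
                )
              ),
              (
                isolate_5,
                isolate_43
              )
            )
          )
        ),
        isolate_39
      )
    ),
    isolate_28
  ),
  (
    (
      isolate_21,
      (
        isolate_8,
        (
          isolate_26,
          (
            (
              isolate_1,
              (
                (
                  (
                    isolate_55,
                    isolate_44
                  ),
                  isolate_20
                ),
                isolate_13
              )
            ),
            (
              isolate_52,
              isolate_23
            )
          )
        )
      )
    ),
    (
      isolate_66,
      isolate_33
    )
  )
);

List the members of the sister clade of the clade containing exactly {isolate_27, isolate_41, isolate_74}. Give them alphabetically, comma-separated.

The clade containing exactly {isolate_27, isolate_41, isolate_74} attaches to the tree at the node subtending ((isolate_27,(isolate_41,isolate_74)),(isolate_5,isolate_43)).
The other lineage descending from that same node — the sister group — is (isolate_5,isolate_43); its 2 tips in alphabetical order are the answer.

isolate_43, isolate_5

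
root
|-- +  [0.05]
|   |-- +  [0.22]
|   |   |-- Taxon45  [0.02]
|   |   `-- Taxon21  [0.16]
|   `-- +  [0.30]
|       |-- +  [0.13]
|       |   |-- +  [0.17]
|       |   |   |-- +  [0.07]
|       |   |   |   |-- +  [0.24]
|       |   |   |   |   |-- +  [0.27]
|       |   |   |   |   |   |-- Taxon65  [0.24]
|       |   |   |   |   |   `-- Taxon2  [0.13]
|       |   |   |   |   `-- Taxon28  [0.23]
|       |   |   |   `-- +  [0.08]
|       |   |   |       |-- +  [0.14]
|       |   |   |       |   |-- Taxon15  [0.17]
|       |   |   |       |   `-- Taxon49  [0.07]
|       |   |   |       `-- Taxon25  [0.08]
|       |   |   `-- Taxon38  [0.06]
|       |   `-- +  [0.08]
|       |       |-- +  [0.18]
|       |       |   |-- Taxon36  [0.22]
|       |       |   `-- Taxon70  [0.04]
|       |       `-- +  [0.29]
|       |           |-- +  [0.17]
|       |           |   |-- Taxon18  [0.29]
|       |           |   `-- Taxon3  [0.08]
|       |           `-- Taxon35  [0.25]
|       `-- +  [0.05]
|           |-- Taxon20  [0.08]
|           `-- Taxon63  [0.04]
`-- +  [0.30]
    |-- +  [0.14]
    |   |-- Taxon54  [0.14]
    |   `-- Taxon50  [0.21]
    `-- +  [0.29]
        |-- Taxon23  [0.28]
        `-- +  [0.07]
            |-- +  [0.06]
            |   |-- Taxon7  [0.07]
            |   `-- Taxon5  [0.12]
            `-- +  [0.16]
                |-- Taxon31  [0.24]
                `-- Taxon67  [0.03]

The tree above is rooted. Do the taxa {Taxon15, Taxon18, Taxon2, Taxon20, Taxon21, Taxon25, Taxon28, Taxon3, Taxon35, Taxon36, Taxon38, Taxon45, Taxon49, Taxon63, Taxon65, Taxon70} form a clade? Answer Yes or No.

The most recent common ancestor of these taxa subtends ((Taxon45,Taxon21),((((((Taxon65,Taxon2),Taxon28),((Taxon15,Taxon49),Taxon25)),Taxon38),((Taxon36,Taxon70),((Taxon18,Taxon3),Taxon35))),(Taxon20,Taxon63))).
That clade has exactly 16 tips — every listed taxon and nothing else — so the group is monophyletic.

Yes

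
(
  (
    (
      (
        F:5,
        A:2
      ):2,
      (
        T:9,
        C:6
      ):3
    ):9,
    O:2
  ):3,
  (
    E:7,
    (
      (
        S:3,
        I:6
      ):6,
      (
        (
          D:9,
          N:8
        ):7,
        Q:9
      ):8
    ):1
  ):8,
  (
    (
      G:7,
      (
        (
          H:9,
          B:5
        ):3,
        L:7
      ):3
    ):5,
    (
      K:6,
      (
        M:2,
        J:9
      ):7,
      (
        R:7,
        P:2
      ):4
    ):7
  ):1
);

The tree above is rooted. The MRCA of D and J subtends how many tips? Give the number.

The MRCA of D and J is the root, so the clade is the entire tree.
That clade contains 20 terminal taxa: A, B, C, D, E, F, G, H, I, J, K, L, M, N, O, P, Q, R, S, T.

20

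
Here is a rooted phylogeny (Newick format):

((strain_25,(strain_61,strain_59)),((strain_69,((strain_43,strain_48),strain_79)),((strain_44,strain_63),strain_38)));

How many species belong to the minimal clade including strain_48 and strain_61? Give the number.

The MRCA of strain_48 and strain_61 is the root, so the clade is the entire tree.
That clade contains 10 terminal taxa: strain_25, strain_38, strain_43, strain_44, strain_48, strain_59, strain_61, strain_63, strain_69, strain_79.

10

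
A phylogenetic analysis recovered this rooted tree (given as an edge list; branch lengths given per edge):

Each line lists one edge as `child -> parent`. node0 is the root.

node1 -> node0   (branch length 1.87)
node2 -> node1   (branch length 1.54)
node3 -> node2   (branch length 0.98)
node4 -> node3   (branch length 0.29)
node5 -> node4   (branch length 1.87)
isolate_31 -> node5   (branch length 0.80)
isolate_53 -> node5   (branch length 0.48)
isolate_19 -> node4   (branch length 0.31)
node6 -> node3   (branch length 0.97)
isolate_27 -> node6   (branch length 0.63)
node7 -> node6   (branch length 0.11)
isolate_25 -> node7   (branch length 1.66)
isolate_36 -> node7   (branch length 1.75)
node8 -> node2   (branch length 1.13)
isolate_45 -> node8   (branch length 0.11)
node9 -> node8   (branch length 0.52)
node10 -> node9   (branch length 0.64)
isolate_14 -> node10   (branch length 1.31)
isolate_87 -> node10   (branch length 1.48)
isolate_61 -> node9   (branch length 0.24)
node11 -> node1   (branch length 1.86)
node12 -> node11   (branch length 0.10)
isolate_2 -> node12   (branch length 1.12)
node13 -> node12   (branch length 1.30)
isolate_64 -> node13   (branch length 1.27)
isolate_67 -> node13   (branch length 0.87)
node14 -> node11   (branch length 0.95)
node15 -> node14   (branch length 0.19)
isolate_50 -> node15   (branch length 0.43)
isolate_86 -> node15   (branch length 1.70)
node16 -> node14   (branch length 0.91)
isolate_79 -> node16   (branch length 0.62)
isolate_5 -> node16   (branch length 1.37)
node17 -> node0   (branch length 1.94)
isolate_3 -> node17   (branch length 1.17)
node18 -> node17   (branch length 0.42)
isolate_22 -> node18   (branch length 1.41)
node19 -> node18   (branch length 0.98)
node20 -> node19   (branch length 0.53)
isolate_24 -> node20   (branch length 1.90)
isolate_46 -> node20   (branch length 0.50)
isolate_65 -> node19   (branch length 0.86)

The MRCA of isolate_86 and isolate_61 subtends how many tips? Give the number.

The MRCA of isolate_86 and isolate_61 is the node subtending (((((isolate_31,isolate_53),isolate_19),(isolate_27,(isolate_25,isolate_36))),(isolate_45,((isolate_14,isolate_87),isolate_61))),((isolate_2,(isolate_64,isolate_67)),((isolate_50,isolate_86),(isolate_79,isolate_5)))).
That clade contains 17 terminal taxa: isolate_14, isolate_19, isolate_2, isolate_25, isolate_27, isolate_31, isolate_36, isolate_45, isolate_5, isolate_50, isolate_53, isolate_61, isolate_64, isolate_67, isolate_79, isolate_86, isolate_87.

17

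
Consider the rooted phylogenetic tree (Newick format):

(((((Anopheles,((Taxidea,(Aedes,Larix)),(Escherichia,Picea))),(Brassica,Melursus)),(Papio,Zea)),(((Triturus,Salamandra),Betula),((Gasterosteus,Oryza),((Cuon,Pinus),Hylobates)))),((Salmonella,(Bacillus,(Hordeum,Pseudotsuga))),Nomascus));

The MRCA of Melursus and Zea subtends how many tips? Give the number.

The MRCA of Melursus and Zea is the node subtending (((Anopheles,((Taxidea,(Aedes,Larix)),(Escherichia,Picea))),(Brassica,Melursus)),(Papio,Zea)).
That clade contains 10 terminal taxa: Aedes, Anopheles, Brassica, Escherichia, Larix, Melursus, Papio, Picea, Taxidea, Zea.

10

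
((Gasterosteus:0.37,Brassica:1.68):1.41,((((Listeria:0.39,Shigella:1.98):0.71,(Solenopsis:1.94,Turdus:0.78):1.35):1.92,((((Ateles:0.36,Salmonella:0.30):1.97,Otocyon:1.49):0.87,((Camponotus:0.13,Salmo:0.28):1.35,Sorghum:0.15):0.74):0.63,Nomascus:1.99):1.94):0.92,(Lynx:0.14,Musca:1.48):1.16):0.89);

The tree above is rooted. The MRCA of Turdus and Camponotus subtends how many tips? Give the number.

The MRCA of Turdus and Camponotus is the node subtending (((Listeria,Shigella),(Solenopsis,Turdus)),((((Ateles,Salmonella),Otocyon),((Camponotus,Salmo),Sorghum)),Nomascus)).
That clade contains 11 terminal taxa: Ateles, Camponotus, Listeria, Nomascus, Otocyon, Salmo, Salmonella, Shigella, Solenopsis, Sorghum, Turdus.

11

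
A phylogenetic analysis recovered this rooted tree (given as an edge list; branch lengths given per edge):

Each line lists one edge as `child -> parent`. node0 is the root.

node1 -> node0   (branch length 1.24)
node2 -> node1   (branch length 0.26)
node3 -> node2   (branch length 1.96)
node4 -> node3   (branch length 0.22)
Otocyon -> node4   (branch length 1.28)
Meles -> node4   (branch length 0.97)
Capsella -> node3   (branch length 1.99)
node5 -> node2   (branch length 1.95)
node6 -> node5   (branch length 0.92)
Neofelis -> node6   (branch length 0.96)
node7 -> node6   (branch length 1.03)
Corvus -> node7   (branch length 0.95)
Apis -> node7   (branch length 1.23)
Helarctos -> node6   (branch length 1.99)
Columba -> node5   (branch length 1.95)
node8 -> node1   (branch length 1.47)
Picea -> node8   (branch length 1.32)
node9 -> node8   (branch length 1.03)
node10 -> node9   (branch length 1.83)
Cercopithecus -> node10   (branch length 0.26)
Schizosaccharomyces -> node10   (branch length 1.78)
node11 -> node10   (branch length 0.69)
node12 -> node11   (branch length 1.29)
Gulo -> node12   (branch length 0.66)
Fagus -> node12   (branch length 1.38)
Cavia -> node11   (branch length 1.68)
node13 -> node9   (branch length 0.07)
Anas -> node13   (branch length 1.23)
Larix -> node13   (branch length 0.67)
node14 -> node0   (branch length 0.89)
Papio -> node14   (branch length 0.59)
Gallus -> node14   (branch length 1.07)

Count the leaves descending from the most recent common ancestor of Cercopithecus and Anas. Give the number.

The MRCA of Cercopithecus and Anas is the node subtending ((Cercopithecus,Schizosaccharomyces,((Gulo,Fagus),Cavia)),(Anas,Larix)).
That clade contains 7 terminal taxa: Anas, Cavia, Cercopithecus, Fagus, Gulo, Larix, Schizosaccharomyces.

7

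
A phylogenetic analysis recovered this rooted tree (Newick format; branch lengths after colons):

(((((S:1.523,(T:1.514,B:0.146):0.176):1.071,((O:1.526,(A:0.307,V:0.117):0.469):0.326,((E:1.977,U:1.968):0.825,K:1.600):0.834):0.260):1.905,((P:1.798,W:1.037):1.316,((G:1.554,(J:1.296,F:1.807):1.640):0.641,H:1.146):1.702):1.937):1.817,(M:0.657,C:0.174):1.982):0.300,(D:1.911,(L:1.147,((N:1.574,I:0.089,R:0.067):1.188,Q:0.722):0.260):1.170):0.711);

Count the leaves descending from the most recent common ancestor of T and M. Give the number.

17

The MRCA of T and M is the node subtending ((((S,(T,B)),((O,(A,V)),((E,U),K))),((P,W),((G,(J,F)),H))),(M,C)).
That clade contains 17 terminal taxa: A, B, C, E, F, G, H, J, K, M, O, P, S, T, U, V, W.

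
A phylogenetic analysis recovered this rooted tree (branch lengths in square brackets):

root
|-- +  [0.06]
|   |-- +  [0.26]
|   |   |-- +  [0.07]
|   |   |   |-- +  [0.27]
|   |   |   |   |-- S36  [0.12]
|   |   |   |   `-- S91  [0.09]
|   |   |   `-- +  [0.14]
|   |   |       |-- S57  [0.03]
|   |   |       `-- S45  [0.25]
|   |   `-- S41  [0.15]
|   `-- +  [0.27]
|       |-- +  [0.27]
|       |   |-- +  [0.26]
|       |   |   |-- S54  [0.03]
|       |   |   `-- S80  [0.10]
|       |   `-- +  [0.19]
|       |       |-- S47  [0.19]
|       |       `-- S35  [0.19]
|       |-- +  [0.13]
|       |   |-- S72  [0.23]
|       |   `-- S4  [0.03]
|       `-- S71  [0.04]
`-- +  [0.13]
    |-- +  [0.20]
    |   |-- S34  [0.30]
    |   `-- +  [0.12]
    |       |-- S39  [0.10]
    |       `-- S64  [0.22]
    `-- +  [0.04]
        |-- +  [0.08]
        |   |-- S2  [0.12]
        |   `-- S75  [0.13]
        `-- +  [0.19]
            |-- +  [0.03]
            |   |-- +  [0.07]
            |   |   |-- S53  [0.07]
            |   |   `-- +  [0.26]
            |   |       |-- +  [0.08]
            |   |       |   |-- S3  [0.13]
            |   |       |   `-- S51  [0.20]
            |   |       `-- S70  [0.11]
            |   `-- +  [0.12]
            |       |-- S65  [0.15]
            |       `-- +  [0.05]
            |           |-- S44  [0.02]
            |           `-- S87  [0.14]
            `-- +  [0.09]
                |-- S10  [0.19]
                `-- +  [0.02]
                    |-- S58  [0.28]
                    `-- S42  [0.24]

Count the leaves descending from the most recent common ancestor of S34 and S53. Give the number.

15

The MRCA of S34 and S53 is the node subtending ((S34,(S39,S64)),((S2,S75),(((S53,((S3,S51),S70)),(S65,(S44,S87))),(S10,(S58,S42))))).
That clade contains 15 terminal taxa: S10, S2, S3, S34, S39, S42, S44, S51, S53, S58, S64, S65, S70, S75, S87.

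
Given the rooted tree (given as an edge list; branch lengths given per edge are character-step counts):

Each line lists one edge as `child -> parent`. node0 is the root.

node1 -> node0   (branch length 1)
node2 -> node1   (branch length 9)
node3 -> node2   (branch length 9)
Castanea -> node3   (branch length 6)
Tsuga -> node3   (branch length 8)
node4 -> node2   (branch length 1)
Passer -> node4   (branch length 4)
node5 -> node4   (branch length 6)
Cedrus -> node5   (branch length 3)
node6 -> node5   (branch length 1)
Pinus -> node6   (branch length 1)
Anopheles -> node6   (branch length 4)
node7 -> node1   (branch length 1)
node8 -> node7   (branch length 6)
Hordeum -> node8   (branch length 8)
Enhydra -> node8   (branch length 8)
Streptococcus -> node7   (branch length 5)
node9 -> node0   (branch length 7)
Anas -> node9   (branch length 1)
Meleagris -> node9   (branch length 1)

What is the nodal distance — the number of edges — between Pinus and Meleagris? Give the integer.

The MRCA of Pinus and Meleagris is the root of the tree.
From Pinus up to that node: 6 branches. From Meleagris up to the same node: 2 branches. Total: 6 + 2 = 8.

8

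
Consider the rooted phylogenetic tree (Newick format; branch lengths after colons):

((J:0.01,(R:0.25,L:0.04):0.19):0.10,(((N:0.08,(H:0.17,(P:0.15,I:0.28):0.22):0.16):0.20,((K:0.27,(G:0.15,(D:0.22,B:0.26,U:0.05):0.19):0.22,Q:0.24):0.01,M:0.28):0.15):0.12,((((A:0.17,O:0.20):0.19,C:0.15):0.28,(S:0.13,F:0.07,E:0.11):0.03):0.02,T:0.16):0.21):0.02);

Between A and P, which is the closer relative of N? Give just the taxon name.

The MRCA of N and P subtends (N,(H,(P,I))) (4 taxa).
The MRCA of N and A subtends (((N,(H,(P,I))),((K,(G,(D,B,U)),Q),M)),((((A,O),C),(S,F,E)),T)) (18 taxa).
The first is nested inside the second, so N shares a more recent common ancestor with P.

P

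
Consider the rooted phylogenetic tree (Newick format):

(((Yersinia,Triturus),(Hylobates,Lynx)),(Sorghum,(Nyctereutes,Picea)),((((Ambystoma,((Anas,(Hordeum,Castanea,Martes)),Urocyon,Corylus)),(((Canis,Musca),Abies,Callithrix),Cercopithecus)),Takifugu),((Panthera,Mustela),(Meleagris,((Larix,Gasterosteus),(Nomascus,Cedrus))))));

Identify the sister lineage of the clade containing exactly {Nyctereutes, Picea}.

The clade containing exactly {Nyctereutes, Picea} attaches to the tree at the node subtending (Sorghum,(Nyctereutes,Picea)).
The other lineage descending from that same node — the sister group — is the single tip Sorghum.

Sorghum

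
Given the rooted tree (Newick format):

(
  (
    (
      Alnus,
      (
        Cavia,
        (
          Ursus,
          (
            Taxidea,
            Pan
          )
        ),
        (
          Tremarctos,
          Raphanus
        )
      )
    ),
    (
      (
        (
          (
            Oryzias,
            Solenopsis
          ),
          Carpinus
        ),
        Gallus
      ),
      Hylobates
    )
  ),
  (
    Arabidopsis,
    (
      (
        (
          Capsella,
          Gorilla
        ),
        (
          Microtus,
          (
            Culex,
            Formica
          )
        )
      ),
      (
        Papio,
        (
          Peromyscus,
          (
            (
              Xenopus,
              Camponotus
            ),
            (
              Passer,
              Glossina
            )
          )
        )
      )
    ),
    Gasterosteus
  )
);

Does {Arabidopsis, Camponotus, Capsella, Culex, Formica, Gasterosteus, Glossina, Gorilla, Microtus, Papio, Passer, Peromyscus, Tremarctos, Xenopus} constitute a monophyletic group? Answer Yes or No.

No

The MRCA of the listed taxa is the root, so the smallest clade containing them is the whole tree.
That clade also contains Alnus, Carpinus, Cavia, Gallus, Hylobates, Oryzias, Pan, Raphanus, Solenopsis, Taxidea, Ursus, which are not in the proposed group, so the group is not monophyletic.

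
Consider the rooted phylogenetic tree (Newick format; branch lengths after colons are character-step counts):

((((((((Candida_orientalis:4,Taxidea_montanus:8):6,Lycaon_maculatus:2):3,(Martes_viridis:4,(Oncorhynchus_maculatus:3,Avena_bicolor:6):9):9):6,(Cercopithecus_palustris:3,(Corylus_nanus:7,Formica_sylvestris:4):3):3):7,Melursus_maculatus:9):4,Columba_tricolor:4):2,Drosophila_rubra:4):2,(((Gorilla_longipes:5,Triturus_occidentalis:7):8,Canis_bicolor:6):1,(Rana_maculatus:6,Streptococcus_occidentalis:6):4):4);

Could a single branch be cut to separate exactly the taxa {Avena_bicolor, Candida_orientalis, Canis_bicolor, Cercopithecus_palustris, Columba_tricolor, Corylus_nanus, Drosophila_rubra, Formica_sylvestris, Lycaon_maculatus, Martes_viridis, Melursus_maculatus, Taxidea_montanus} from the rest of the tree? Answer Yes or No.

The MRCA of the listed taxa is the root, so the smallest clade containing them is the whole tree.
That clade also contains Gorilla_longipes, Oncorhynchus_maculatus, Rana_maculatus, Streptococcus_occidentalis, Triturus_occidentalis, which are not in the proposed group, so the group is not monophyletic.

No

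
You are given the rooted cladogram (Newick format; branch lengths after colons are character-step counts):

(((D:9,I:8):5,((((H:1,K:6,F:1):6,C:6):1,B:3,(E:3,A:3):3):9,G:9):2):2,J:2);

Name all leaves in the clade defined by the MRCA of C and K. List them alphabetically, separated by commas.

C, F, H, K

Tracing C: it sits inside ((H,K,F),C).
Tracing K: it sits inside (H,K,F).
The smallest clade enclosing both is ((H,K,F),C); the answer is its 4 terminal taxa in alphabetical order.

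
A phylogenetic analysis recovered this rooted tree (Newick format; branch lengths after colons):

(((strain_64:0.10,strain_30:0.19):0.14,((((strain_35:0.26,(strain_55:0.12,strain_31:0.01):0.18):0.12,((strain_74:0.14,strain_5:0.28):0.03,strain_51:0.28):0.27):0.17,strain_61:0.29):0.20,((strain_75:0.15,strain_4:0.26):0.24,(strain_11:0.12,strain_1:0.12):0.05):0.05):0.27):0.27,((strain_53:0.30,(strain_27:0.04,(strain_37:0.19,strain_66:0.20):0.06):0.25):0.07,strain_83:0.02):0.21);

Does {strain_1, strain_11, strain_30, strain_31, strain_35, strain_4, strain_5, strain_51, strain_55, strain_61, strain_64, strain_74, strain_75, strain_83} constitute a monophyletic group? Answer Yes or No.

No

The MRCA of the listed taxa is the root, so the smallest clade containing them is the whole tree.
That clade also contains strain_27, strain_37, strain_53, strain_66, which are not in the proposed group, so the group is not monophyletic.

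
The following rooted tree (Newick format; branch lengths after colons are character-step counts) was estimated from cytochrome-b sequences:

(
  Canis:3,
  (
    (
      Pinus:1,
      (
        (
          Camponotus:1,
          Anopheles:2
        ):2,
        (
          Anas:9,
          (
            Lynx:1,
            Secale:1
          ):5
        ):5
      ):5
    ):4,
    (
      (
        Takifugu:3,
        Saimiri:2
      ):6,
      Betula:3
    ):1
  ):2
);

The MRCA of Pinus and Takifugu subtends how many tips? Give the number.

9

The MRCA of Pinus and Takifugu is the node subtending ((Pinus,((Camponotus,Anopheles),(Anas,(Lynx,Secale)))),((Takifugu,Saimiri),Betula)).
That clade contains 9 terminal taxa: Anas, Anopheles, Betula, Camponotus, Lynx, Pinus, Saimiri, Secale, Takifugu.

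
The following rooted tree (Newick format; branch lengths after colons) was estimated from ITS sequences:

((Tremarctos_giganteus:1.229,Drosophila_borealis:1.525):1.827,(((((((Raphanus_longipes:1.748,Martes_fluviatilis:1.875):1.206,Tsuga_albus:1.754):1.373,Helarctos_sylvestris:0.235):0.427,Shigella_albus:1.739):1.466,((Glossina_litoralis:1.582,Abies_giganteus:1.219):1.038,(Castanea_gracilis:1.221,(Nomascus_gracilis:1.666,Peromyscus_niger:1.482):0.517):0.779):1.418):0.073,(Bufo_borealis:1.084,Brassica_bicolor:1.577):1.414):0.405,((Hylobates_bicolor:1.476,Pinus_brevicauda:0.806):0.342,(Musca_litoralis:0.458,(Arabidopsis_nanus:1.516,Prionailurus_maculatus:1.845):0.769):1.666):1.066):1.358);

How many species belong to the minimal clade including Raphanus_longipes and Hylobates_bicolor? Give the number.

The MRCA of Raphanus_longipes and Hylobates_bicolor is the node subtending (((((((Raphanus_longipes,Martes_fluviatilis),Tsuga_albus),Helarctos_sylvestris),Shigella_albus),((Glossina_litoralis,Abies_giganteus),(Castanea_gracilis,(Nomascus_gracilis,Peromyscus_niger)))),(Bufo_borealis,Brassica_bicolor)),((Hylobates_bicolor,Pinus_brevicauda),(Musca_litoralis,(Arabidopsis_nanus,Prionailurus_maculatus)))).
That clade contains 17 terminal taxa: Abies_giganteus, Arabidopsis_nanus, Brassica_bicolor, Bufo_borealis, Castanea_gracilis, Glossina_litoralis, Helarctos_sylvestris, Hylobates_bicolor, Martes_fluviatilis, Musca_litoralis, Nomascus_gracilis, Peromyscus_niger, Pinus_brevicauda, Prionailurus_maculatus, Raphanus_longipes, Shigella_albus, Tsuga_albus.

17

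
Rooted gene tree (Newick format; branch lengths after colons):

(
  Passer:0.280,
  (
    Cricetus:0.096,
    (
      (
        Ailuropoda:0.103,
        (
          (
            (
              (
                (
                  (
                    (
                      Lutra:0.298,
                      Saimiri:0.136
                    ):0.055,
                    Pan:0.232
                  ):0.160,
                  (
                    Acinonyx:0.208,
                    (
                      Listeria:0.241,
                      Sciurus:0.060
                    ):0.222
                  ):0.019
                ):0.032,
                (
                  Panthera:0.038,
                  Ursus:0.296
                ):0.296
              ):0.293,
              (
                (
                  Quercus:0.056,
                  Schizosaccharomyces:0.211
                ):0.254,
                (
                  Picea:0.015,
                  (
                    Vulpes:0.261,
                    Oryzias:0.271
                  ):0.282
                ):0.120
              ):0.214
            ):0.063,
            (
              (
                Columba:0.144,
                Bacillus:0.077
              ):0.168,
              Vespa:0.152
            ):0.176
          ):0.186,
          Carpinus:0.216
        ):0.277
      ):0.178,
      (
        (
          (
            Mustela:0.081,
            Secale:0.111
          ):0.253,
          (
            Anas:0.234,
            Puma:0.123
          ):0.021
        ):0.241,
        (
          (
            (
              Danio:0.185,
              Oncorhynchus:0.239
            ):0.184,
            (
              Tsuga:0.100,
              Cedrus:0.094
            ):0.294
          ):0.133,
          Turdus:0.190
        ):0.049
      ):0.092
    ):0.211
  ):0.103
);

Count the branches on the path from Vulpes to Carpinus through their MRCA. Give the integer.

The MRCA of Vulpes and Carpinus is the node subtending (((((((Lutra,Saimiri),Pan),(Acinonyx,(Listeria,Sciurus))),(Panthera,Ursus)),((Quercus,Schizosaccharomyces),(Picea,(Vulpes,Oryzias)))),((Columba,Bacillus),Vespa)),Carpinus).
From Vulpes up to that node: 6 branches. From Carpinus up to the same node: 1 branch. Total: 6 + 1 = 7.

7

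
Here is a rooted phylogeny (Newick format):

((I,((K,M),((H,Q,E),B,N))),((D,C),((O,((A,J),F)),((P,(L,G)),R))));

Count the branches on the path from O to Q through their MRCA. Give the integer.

9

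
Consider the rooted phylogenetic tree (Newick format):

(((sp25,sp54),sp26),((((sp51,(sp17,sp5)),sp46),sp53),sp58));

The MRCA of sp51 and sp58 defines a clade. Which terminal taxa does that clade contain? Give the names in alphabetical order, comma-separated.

sp17, sp46, sp5, sp51, sp53, sp58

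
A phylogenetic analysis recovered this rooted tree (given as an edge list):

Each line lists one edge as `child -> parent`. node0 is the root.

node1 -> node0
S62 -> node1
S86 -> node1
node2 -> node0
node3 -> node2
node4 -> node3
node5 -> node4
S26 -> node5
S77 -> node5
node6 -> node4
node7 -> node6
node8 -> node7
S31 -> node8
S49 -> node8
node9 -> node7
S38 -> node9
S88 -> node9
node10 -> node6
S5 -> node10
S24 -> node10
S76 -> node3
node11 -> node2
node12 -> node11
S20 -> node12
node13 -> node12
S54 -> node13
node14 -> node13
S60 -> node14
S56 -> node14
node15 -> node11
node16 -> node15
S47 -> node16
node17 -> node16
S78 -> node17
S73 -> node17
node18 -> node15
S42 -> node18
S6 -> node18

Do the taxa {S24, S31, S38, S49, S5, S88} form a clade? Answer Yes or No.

The most recent common ancestor of these taxa subtends (((S31,S49),(S38,S88)),(S5,S24)).
That clade has exactly 6 tips — every listed taxon and nothing else — so the group is monophyletic.

Yes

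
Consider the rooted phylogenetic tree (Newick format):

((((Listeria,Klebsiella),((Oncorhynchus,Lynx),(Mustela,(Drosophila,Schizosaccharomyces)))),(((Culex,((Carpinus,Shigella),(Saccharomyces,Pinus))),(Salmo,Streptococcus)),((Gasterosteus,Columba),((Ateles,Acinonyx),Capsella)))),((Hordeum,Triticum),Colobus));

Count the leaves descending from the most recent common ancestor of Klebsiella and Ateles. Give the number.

The MRCA of Klebsiella and Ateles is the node subtending (((Listeria,Klebsiella),((Oncorhynchus,Lynx),(Mustela,(Drosophila,Schizosaccharomyces)))),(((Culex,((Carpinus,Shigella),(Saccharomyces,Pinus))),(Salmo,Streptococcus)),((Gasterosteus,Columba),((Ateles,Acinonyx),Capsella)))).
That clade contains 19 terminal taxa: Acinonyx, Ateles, Capsella, Carpinus, Columba, Culex, Drosophila, Gasterosteus, Klebsiella, Listeria, Lynx, Mustela, Oncorhynchus, Pinus, Saccharomyces, Salmo, Schizosaccharomyces, Shigella, Streptococcus.

19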